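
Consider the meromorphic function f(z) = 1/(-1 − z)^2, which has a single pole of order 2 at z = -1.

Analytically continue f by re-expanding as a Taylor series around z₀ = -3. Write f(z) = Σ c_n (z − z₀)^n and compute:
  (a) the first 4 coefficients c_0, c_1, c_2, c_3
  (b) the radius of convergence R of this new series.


Let w = z − z₀, so z = z₀ + w.
Then -1 − z = -1 − (z₀ + w) = (-1 − z₀) − w = 2 − w.
f(z) = 1/(2 − w)^2 = (1/(2)^2) · (1 − w/(2))^{−2}.
By the binomial series (1−u)^{−2} = Σ_{n≥0} C(n+1, 1) u^n for |u|<1, with u = w/(2):
  c_n = C(n+1, 1) / (2)^(n+2).
  c_0 = 1/(2)^2 = 1/4.
  c_1 = 2/(2)^3 = 1/4.
  c_2 = 3/(2)^4 = 3/16.
  c_3 = 4/(2)^5 = 1/8.
The series is valid for |w/d| < 1, i.e. |z − z₀| < |d|.
Radius of convergence: R = |-1 − z₀| = |2| = 2 (distance from z₀ to the singularity z = -1).

c_0 = 1/4, c_1 = 1/4, c_2 = 3/16, c_3 = 1/8; R = 2.


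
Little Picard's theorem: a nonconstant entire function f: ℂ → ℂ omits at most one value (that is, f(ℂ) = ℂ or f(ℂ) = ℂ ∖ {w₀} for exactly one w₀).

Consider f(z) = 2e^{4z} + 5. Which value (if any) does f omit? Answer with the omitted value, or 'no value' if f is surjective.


Little Picard bounds the complement of f(ℂ) to at most one point.
e^{4z} is never zero on ℂ, so 2·e^{4z} takes every value in ℂ ∖ {0}. Adding 5 shifts the range to ℂ ∖ {5}. Thus f omits exactly the value 5.

Omitted value: 5.


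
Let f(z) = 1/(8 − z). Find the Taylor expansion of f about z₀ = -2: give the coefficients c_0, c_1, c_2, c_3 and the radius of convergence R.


Let w = z − z₀, so z = z₀ + w.
Then 8 − z = 8 − (z₀ + w) = (8 − z₀) − w = 10 − w.
f(z) = 1/(10 − w) = (1/(10)) · 1/(1 − w/(10)) = Σ_{n≥0} w^n / (10)^(n+1).
So c_n = 1/(10)^(n+1):
  c_0 = 1/(10)^1 = 1/10.
  c_1 = 1/(10)^2 = 1/100.
  c_2 = 1/(10)^3 = 1/1000.
  c_3 = 1/(10)^4 = 1/10000.
The series is valid for |w/d| < 1, i.e. |z − z₀| < |d|.
Radius of convergence: R = |8 − z₀| = |10| = 10 (distance from z₀ to the singularity z = 8).

c_0 = 1/10, c_1 = 1/100, c_2 = 1/1000, c_3 = 1/10000; R = 10.


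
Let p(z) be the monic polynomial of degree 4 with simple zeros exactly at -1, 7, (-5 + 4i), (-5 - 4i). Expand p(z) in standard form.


The polynomial is p(z) = ∏_{α ∈ S} (z − α), where S = {-1, 7, (-5 + 4i), (-5 - 4i)}.
Expanding the product yields: p(z) = z^4 + 4·z^3 -26·z^2 -316·z -287.
Note conjugate pairs combine to real quadratics: (z − (-5+4i))(z − (-5−4i)) = z² + 10z + 41.
The resulting polynomial has degree 4 and real coefficients as required.

p(z) = z^4 + 4·z^3 -26·z^2 -316·z -287.


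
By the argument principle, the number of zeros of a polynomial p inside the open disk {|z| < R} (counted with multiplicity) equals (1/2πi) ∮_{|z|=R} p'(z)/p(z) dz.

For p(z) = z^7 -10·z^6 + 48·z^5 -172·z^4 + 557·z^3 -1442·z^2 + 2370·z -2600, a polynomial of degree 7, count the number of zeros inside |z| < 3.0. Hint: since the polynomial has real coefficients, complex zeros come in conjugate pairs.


The zeros of p are: (3 + 2i), (3 - 2i), 4, (-1 + 3i), (-1 - 3i), (1 + 2i), (1 - 2i).
Their magnitudes are: 3.606, 3.606, 4, 3.162, 3.162, 2.236, 2.236.
Zeros with |z| < R = 3.0: (1 + 2i), (1 - 2i).
Count = 2.
By the argument principle, (1/2πi) ∮_{|z|=R} p'(z)/p(z) dz equals exactly this count.

Number of zeros inside |z| < 3.0: 2.


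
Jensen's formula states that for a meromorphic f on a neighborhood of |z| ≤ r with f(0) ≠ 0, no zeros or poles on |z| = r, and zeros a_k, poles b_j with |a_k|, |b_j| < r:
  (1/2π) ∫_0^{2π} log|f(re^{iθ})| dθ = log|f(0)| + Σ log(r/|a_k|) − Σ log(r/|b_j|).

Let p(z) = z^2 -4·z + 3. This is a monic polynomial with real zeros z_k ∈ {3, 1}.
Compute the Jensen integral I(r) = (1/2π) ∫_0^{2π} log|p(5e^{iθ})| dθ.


Zeros: 1, 3; r = 5.
Inside |z| < r: 1, 3. Outside (|z| ≥ r): ∅.
p(0) = 3, so log|p(0)| = log(3) = 1.0986.
Apply Jensen: I(r) = log|p(0)| + Σ_k log(r/|z_k|), summed over zeros inside |z| < r.
  log(r/|z_k|) for z_k = 3: log(5/3) = 0.5108
  log(r/|z_k|) for z_k = 1: log(5/1) = 1.6094
Sum over inside zeros: 2.1203.
I(r) = log|p(0)| + (inside sum) = 1.0986 + 2.1203 = 3.2189.
Closed form (all zeros inside, monic): I(r) = n·log(r) = 2·log(5) = 3.2189. ✓

I(r) ≈ 3.2189.


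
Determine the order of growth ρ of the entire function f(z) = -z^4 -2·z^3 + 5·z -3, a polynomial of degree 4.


|f(z)| ≤ Σ|c_k|·r^k = O(r^4) as r → ∞. Polynomial growth is O(e^{r^ε}) for every ε > 0 (since r^4/e^{r^ε} → 0), so ρ ≤ ε for all ε > 0, i.e. ρ = 0. Every nonconstant polynomial has order 0.
Therefore ρ = 0.

Order ρ = 0.


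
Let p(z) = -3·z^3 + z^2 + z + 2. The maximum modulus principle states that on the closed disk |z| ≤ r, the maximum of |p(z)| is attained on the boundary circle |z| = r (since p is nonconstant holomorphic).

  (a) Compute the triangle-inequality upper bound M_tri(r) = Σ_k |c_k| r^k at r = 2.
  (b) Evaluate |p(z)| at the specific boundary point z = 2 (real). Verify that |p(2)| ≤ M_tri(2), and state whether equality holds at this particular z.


Coefficients: c_0 = 2, c_1 = 1, c_2 = 1, c_3 = -3. Radius r = 2.
Part (a). Triangle bound: M_tri(r) = Σ_k |c_k| r^k
  = |2|·2^0 + |1|·2^1 + |1|·2^2 + |-3|·2^3
  = 2 + 2 + 4 + 24 = 32.
This bounds M(r) := max_{|z|=r} |p(z)| from above; equality holds iff all terms c_k z^k can be made to align in phase at a single z on |z|=r.
Part (b). At z = 2 (real, on the circle |z| = r):
  p(2) = (2)·2^0 + (1)·2^1 + (1)·2^2 + (-3)·2^3 = -16.
  |p(2)| = 16.
Check: |p(2)| = 16 ≤ 32 = M_tri(2). ✓ Equality does not hold at z = 2 (the coefficients have mixed signs, so the terms do not all align in phase there).

M_tri(2) = 32; |p(2)| = 16; equality at z=2: no.


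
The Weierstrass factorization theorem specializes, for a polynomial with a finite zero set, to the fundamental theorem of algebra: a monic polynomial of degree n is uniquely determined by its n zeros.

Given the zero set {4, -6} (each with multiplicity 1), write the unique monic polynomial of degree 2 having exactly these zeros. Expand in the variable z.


The polynomial is p(z) = ∏_{α ∈ S} (z − α), where S = {4, -6}.
Expanding the product yields: p(z) = z^2 + 2·z -24.
The resulting polynomial has degree 2 and real coefficients as required.

p(z) = z^2 + 2·z -24.


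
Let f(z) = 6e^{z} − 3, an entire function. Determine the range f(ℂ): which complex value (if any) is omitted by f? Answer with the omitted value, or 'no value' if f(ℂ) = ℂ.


Little Picard bounds the complement of f(ℂ) to at most one point.
e^{z} is never zero on ℂ, so 6·e^{z} takes every value in ℂ ∖ {0}. Adding -3 shifts the range to ℂ ∖ {-3}. Thus f omits exactly the value -3.

Omitted value: -3.


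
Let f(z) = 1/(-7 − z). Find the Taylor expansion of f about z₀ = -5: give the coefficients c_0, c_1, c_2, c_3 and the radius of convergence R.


Let w = z − z₀, so z = z₀ + w.
Then -7 − z = -7 − (z₀ + w) = (-7 − z₀) − w = -2 − w.
f(z) = 1/(-2 − w) = (1/(-2)) · 1/(1 − w/(-2)) = Σ_{n≥0} w^n / (-2)^(n+1).
So c_n = 1/(-2)^(n+1):
  c_0 = 1/(-2)^1 = -1/2.
  c_1 = 1/(-2)^2 = 1/4.
  c_2 = 1/(-2)^3 = -1/8.
  c_3 = 1/(-2)^4 = 1/16.
The series is valid for |w/d| < 1, i.e. |z − z₀| < |d|.
Radius of convergence: R = |-7 − z₀| = |-2| = 2 (distance from z₀ to the singularity z = -7).

c_0 = -1/2, c_1 = 1/4, c_2 = -1/8, c_3 = 1/16; R = 2.


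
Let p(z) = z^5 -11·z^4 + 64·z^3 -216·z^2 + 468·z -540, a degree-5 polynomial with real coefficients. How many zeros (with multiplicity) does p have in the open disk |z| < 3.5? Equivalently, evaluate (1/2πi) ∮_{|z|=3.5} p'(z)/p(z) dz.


The zeros of p are: (3 + 3i), (3 - 3i), 3, (1 + 3i), (1 - 3i).
Their magnitudes are: 4.243, 4.243, 3, 3.162, 3.162.
Zeros with |z| < R = 3.5: 3, (1 + 3i), (1 - 3i).
Count = 3.
By the argument principle, (1/2πi) ∮_{|z|=R} p'(z)/p(z) dz equals exactly this count.

Number of zeros inside |z| < 3.5: 3.


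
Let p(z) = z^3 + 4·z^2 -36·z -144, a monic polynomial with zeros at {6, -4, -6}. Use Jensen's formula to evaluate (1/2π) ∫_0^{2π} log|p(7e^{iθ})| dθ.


Zeros: -6, -4, 6; r = 7.
Inside |z| < r: -6, -4, 6. Outside (|z| ≥ r): ∅.
p(0) = -144, so log|p(0)| = log(144) = 4.9698.
Apply Jensen: I(r) = log|p(0)| + Σ_k log(r/|z_k|), summed over zeros inside |z| < r.
  log(r/|z_k|) for z_k = 6: log(7/6) = 0.1542
  log(r/|z_k|) for z_k = -4: log(7/4) = 0.5596
  log(r/|z_k|) for z_k = -6: log(7/6) = 0.1542
Sum over inside zeros: 0.8679.
I(r) = log|p(0)| + (inside sum) = 4.9698 + 0.8679 = 5.8377.
Closed form (all zeros inside, monic): I(r) = n·log(r) = 3·log(7) = 5.8377. ✓

I(r) ≈ 5.8377.


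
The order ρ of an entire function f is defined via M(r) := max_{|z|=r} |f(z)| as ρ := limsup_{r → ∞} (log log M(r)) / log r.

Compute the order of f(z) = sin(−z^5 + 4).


Write sin(w) = (e^{iw} ± e^{−iw})/(2 or 2i), so |sin(w)| ≤ e^{|w|}. With w = −z^5 + 4, |w| ≤ 1r^5 + 4 on |z|=r, giving M(r) ≤ e^{1r^5 + 4} and ρ ≤ 5. For the lower bound, choose z on |z|=r with -1z^5 purely imaginary of modulus 1r^5; then |sin(−z^5 + 4)| grows like e^{1r^5}/2, so ρ ≥ 5. Hence ρ = 5.
Therefore ρ = 5.

Order ρ = 5.


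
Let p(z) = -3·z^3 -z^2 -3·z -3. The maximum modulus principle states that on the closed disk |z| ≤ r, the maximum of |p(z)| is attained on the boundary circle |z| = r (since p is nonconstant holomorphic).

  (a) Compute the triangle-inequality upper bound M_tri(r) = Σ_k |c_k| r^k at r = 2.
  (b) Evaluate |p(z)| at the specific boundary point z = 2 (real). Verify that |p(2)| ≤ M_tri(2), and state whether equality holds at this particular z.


Coefficients: c_0 = -3, c_1 = -3, c_2 = -1, c_3 = -3. Radius r = 2.
Part (a). Triangle bound: M_tri(r) = Σ_k |c_k| r^k
  = |-3|·2^0 + |-3|·2^1 + |-1|·2^2 + |-3|·2^3
  = 3 + 6 + 4 + 24 = 37.
This bounds M(r) := max_{|z|=r} |p(z)| from above; equality holds iff all terms c_k z^k can be made to align in phase at a single z on |z|=r.
Part (b). At z = 2 (real, on the circle |z| = r):
  p(2) = (-3)·2^0 + (-3)·2^1 + (-1)·2^2 + (-3)·2^3 = -37.
  |p(2)| = 37.
Since all nonzero coefficients share the same sign, |p(2)| = 37 = M_tri(2); the triangle bound is attained at z = 2, so in fact M(r) = 37.

M_tri(2) = 37; |p(2)| = 37; equality at z=2: yes.


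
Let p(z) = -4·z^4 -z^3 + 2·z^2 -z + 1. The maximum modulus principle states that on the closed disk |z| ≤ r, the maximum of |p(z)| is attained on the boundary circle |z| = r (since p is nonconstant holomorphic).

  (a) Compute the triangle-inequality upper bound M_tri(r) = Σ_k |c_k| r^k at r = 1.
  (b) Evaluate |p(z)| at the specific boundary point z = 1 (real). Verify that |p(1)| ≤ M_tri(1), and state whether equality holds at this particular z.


Coefficients: c_0 = 1, c_1 = -1, c_2 = 2, c_3 = -1, c_4 = -4. Radius r = 1.
Part (a). Triangle bound: M_tri(r) = Σ_k |c_k| r^k
  = |1|·1^0 + |-1|·1^1 + |2|·1^2 + |-1|·1^3 + |-4|·1^4
  = 1 + 1 + 2 + 1 + 4 = 9.
This bounds M(r) := max_{|z|=r} |p(z)| from above; equality holds iff all terms c_k z^k can be made to align in phase at a single z on |z|=r.
Part (b). At z = 1 (real, on the circle |z| = r):
  p(1) = (1)·1^0 + (-1)·1^1 + (2)·1^2 + (-1)·1^3 + (-4)·1^4 = -3.
  |p(1)| = 3.
Check: |p(1)| = 3 ≤ 9 = M_tri(1). ✓ Equality does not hold at z = 1 (the coefficients have mixed signs, so the terms do not all align in phase there).

M_tri(1) = 9; |p(1)| = 3; equality at z=1: no.


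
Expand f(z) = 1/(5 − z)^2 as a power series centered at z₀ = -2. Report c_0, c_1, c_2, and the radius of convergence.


Let w = z − z₀, so z = z₀ + w.
Then 5 − z = 5 − (z₀ + w) = (5 − z₀) − w = 7 − w.
f(z) = 1/(7 − w)^2 = (1/(7)^2) · (1 − w/(7))^{−2}.
By the binomial series (1−u)^{−2} = Σ_{n≥0} C(n+1, 1) u^n for |u|<1, with u = w/(7):
  c_n = C(n+1, 1) / (7)^(n+2).
  c_0 = 1/(7)^2 = 1/49.
  c_1 = 2/(7)^3 = 2/343.
  c_2 = 3/(7)^4 = 3/2401.
The series is valid for |w/d| < 1, i.e. |z − z₀| < |d|.
Radius of convergence: R = |5 − z₀| = |7| = 7 (distance from z₀ to the singularity z = 5).

c_0 = 1/49, c_1 = 2/343, c_2 = 3/2401; R = 7.


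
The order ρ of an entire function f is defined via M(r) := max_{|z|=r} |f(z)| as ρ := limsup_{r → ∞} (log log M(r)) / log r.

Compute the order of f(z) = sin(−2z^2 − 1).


Write sin(w) = (e^{iw} ± e^{−iw})/(2 or 2i), so |sin(w)| ≤ e^{|w|}. With w = −2z^2 − 1, |w| ≤ 2r^2 + 1 on |z|=r, giving M(r) ≤ e^{2r^2 + 1} and ρ ≤ 2. For the lower bound, choose z on |z|=r with -2z^2 purely imaginary of modulus 2r^2; then |sin(−2z^2 − 1)| grows like e^{2r^2}/2, so ρ ≥ 2. Hence ρ = 2.
Therefore ρ = 2.

Order ρ = 2.


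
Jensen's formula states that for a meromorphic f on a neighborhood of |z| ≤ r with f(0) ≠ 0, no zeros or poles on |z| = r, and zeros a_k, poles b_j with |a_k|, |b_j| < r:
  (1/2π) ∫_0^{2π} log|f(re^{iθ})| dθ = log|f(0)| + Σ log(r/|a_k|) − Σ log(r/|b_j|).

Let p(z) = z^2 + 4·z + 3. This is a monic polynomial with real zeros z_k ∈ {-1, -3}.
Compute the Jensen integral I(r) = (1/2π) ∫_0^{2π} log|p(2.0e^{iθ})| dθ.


Zeros: -3, -1; r = 2.0.
Inside |z| < r: -1. Outside (|z| ≥ r): -3.
p(0) = 3, so log|p(0)| = log(3) = 1.0986.
Apply Jensen: I(r) = log|p(0)| + Σ_k log(r/|z_k|), summed over zeros inside |z| < r.
  log(r/|z_k|) for z_k = -1: log(2.0/1) = 0.6931
  Outside zeros (-3) contribute nothing to the Jensen sum.
Sum over inside zeros: 0.6931.
I(r) = log|p(0)| + (inside sum) = 1.0986 + 0.6931 = 1.7918.
Note: since some zeros are outside |z| ≤ r, the simplified n·log(r) form does NOT apply — only the inside zeros contribute.

I(r) ≈ 1.7918.


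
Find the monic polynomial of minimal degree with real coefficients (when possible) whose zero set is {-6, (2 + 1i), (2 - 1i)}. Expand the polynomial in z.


The polynomial is p(z) = ∏_{α ∈ S} (z − α), where S = {-6, (2 + 1i), (2 - 1i)}.
Expanding the product yields: p(z) = z^3 + 2·z^2 -19·z + 30.
Note conjugate pairs combine to real quadratics: (z − (2+1i))(z − (2−1i)) = z² − 4z + 5.
The resulting polynomial has degree 3 and real coefficients as required.

p(z) = z^3 + 2·z^2 -19·z + 30.


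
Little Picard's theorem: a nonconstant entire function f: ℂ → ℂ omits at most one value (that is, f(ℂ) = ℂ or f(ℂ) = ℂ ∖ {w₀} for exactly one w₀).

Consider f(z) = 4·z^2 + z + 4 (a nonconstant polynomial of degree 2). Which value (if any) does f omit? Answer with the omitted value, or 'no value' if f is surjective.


Little Picard bounds the complement of f(ℂ) to at most one point.
For every w ∈ ℂ, the equation p(z) − w = 0 is a nonconstant polynomial in z and hence has at least one root by the fundamental theorem of algebra. So p is surjective onto ℂ, omitting no value.

Omitted value: no value.


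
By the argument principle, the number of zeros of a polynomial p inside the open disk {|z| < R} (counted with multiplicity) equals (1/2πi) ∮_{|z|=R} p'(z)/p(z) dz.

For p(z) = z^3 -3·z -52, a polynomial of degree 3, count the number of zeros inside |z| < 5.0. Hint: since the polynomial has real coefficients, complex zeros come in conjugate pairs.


The zeros of p are: (-2 + 3i), (-2 - 3i), 4.
Their magnitudes are: 3.606, 3.606, 4.
Zeros with |z| < R = 5.0: (-2 + 3i), (-2 - 3i), 4.
Count = 3.
By the argument principle, (1/2πi) ∮_{|z|=R} p'(z)/p(z) dz equals exactly this count.

Number of zeros inside |z| < 5.0: 3.


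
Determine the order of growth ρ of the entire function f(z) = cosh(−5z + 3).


cosh(w) is a linear combination of e^{iw} and e^{−iw} (or e^w, e^{−w} in the hyperbolic case), so |cosh(w)| ≤ e^{|w|}. With w = −5z + 3, |w| ≤ 5|z| + 3 = 5r + 3 on |z| = r, giving M(r) ≤ e^{5r + 3}, so ρ ≤ 1. On a suitable ray (z = it for sin/cos; z = t for sinh/cosh, t real → ∞), |cosh(−5z + 3)| grows like e^{5|t|}/2, so ρ ≥ 1. Hence ρ = 1.
Therefore ρ = 1.

Order ρ = 1.


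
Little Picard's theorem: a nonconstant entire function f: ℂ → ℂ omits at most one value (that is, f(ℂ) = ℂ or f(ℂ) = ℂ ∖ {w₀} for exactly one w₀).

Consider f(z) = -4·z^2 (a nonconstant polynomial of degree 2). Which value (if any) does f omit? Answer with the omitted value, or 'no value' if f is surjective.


Little Picard bounds the complement of f(ℂ) to at most one point.
For every w ∈ ℂ, the equation p(z) − w = 0 is a nonconstant polynomial in z and hence has at least one root by the fundamental theorem of algebra. So p is surjective onto ℂ, omitting no value.

Omitted value: no value.


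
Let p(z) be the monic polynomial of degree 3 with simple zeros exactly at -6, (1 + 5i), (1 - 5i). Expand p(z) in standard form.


The polynomial is p(z) = ∏_{α ∈ S} (z − α), where S = {-6, (1 + 5i), (1 - 5i)}.
Expanding the product yields: p(z) = z^3 + 4·z^2 + 14·z + 156.
Note conjugate pairs combine to real quadratics: (z − (1+5i))(z − (1−5i)) = z² − 2z + 26.
The resulting polynomial has degree 3 and real coefficients as required.

p(z) = z^3 + 4·z^2 + 14·z + 156.


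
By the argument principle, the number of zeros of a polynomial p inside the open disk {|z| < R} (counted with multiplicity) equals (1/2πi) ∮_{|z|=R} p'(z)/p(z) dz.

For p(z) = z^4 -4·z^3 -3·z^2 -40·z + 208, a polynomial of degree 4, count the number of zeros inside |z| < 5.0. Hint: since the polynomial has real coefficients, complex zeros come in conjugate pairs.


The zeros of p are: 4, 4, (-2 + 3i), (-2 - 3i).
Their magnitudes are: 4, 4, 3.606, 3.606.
Zeros with |z| < R = 5.0: 4, 4, (-2 + 3i), (-2 - 3i).
Count = 4.
By the argument principle, (1/2πi) ∮_{|z|=R} p'(z)/p(z) dz equals exactly this count.

Number of zeros inside |z| < 5.0: 4.


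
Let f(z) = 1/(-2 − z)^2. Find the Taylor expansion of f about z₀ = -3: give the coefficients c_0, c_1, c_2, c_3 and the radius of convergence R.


Let w = z − z₀, so z = z₀ + w.
Then -2 − z = -2 − (z₀ + w) = (-2 − z₀) − w = 1 − w.
f(z) = 1/(1 − w)^2 = (1/(1)^2) · (1 − w/(1))^{−2}.
By the binomial series (1−u)^{−2} = Σ_{n≥0} C(n+1, 1) u^n for |u|<1, with u = w/(1):
  c_n = C(n+1, 1) / (1)^(n+2).
  c_0 = 1/(1)^2 = 1.
  c_1 = 2/(1)^3 = 2.
  c_2 = 3/(1)^4 = 3.
  c_3 = 4/(1)^5 = 4.
The series is valid for |w/d| < 1, i.e. |z − z₀| < |d|.
Radius of convergence: R = |-2 − z₀| = |1| = 1 (distance from z₀ to the singularity z = -2).

c_0 = 1, c_1 = 2, c_2 = 3, c_3 = 4; R = 1.


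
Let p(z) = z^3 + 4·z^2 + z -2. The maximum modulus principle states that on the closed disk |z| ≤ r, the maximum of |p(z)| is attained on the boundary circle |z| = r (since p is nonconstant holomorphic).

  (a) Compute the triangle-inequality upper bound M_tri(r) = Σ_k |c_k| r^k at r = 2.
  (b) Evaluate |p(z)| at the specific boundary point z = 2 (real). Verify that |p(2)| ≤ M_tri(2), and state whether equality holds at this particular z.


Coefficients: c_0 = -2, c_1 = 1, c_2 = 4, c_3 = 1. Radius r = 2.
Part (a). Triangle bound: M_tri(r) = Σ_k |c_k| r^k
  = |-2|·2^0 + |1|·2^1 + |4|·2^2 + |1|·2^3
  = 2 + 2 + 16 + 8 = 28.
This bounds M(r) := max_{|z|=r} |p(z)| from above; equality holds iff all terms c_k z^k can be made to align in phase at a single z on |z|=r.
Part (b). At z = 2 (real, on the circle |z| = r):
  p(2) = (-2)·2^0 + (1)·2^1 + (4)·2^2 + (1)·2^3 = 24.
  |p(2)| = 24.
Check: |p(2)| = 24 ≤ 28 = M_tri(2). ✓ Equality does not hold at z = 2 (the coefficients have mixed signs, so the terms do not all align in phase there).

M_tri(2) = 28; |p(2)| = 24; equality at z=2: no.


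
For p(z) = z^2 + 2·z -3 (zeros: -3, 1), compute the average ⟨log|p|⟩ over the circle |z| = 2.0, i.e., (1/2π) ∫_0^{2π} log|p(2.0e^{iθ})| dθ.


Zeros: -3, 1; r = 2.0.
Inside |z| < r: 1. Outside (|z| ≥ r): -3.
p(0) = -3, so log|p(0)| = log(3) = 1.0986.
Apply Jensen: I(r) = log|p(0)| + Σ_k log(r/|z_k|), summed over zeros inside |z| < r.
  log(r/|z_k|) for z_k = 1: log(2.0/1) = 0.6931
  Outside zeros (-3) contribute nothing to the Jensen sum.
Sum over inside zeros: 0.6931.
I(r) = log|p(0)| + (inside sum) = 1.0986 + 0.6931 = 1.7918.
Note: since some zeros are outside |z| ≤ r, the simplified n·log(r) form does NOT apply — only the inside zeros contribute.

I(r) ≈ 1.7918.


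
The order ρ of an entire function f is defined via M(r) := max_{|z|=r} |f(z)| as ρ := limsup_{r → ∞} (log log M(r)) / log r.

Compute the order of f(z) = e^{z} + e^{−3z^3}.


Each summand is entire of order 1 and 3 respectively (as in the single-exponential case). The order of a sum is at most the max of the orders, so ρ ≤ 3. For the lower bound: on |z|=r choose arg z so that -3z^3 is real positive; then |e^{-3z^3}| = e^{3r^3} while |e^{1z}| ≤ e^{1r^1} = o(e^{3r^3}). So |f| ≥ e^{3r^3}(1 − o(1)) and ρ ≥ 3. Hence ρ = max(1, 3) = 3.
Therefore ρ = 3.

Order ρ = 3.


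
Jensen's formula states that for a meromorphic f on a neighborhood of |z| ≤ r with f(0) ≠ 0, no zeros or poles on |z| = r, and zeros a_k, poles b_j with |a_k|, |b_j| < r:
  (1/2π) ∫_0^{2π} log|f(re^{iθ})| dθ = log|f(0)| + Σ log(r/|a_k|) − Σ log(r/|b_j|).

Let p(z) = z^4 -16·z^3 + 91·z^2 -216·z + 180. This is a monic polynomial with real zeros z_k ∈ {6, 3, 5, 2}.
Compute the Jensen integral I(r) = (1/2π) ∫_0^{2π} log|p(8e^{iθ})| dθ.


Zeros: 2, 3, 5, 6; r = 8.
Inside |z| < r: 2, 3, 5, 6. Outside (|z| ≥ r): ∅.
p(0) = 180, so log|p(0)| = log(180) = 5.1930.
Apply Jensen: I(r) = log|p(0)| + Σ_k log(r/|z_k|), summed over zeros inside |z| < r.
  log(r/|z_k|) for z_k = 6: log(8/6) = 0.2877
  log(r/|z_k|) for z_k = 3: log(8/3) = 0.9808
  log(r/|z_k|) for z_k = 5: log(8/5) = 0.4700
  log(r/|z_k|) for z_k = 2: log(8/2) = 1.3863
Sum over inside zeros: 3.1248.
I(r) = log|p(0)| + (inside sum) = 5.1930 + 3.1248 = 8.3178.
Closed form (all zeros inside, monic): I(r) = n·log(r) = 4·log(8) = 8.3178. ✓

I(r) ≈ 8.3178.


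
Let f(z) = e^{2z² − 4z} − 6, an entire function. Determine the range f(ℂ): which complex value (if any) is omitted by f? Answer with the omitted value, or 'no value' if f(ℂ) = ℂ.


Little Picard bounds the complement of f(ℂ) to at most one point.
The exponent g(z) = 2z² − 4z is a nonconstant polynomial, hence surjective onto ℂ. So e^{g(z)} takes every value in {e^w : w ∈ ℂ} = ℂ ∖ {0}. Adding -6 shifts the range to ℂ ∖ {-6}. f omits exactly -6.

Omitted value: -6.


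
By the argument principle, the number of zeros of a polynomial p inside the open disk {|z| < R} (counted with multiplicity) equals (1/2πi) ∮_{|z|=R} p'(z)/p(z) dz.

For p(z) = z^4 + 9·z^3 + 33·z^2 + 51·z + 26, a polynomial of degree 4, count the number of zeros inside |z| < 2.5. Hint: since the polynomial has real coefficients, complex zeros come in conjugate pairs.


The zeros of p are: -2, (-3 + 2i), (-3 - 2i), -1.
Their magnitudes are: 2, 3.606, 3.606, 1.
Zeros with |z| < R = 2.5: -2, -1.
Count = 2.
By the argument principle, (1/2πi) ∮_{|z|=R} p'(z)/p(z) dz equals exactly this count.

Number of zeros inside |z| < 2.5: 2.


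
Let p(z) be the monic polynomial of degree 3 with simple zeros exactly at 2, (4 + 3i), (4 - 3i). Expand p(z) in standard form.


The polynomial is p(z) = ∏_{α ∈ S} (z − α), where S = {2, (4 + 3i), (4 - 3i)}.
Expanding the product yields: p(z) = z^3 -10·z^2 + 41·z -50.
Note conjugate pairs combine to real quadratics: (z − (4+3i))(z − (4−3i)) = z² − 8z + 25.
The resulting polynomial has degree 3 and real coefficients as required.

p(z) = z^3 -10·z^2 + 41·z -50.


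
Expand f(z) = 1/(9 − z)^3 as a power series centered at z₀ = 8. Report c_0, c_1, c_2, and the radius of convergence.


Let w = z − z₀, so z = z₀ + w.
Then 9 − z = 9 − (z₀ + w) = (9 − z₀) − w = 1 − w.
f(z) = 1/(1 − w)^3 = (1/(1)^3) · (1 − w/(1))^{−3}.
By the binomial series (1−u)^{−3} = Σ_{n≥0} C(n+2, 2) u^n for |u|<1, with u = w/(1):
  c_n = C(n+2, 2) / (1)^(n+3).
  c_0 = 1/(1)^3 = 1.
  c_1 = 3/(1)^4 = 3.
  c_2 = 6/(1)^5 = 6.
The series is valid for |w/d| < 1, i.e. |z − z₀| < |d|.
Radius of convergence: R = |9 − z₀| = |1| = 1 (distance from z₀ to the singularity z = 9).

c_0 = 1, c_1 = 3, c_2 = 6; R = 1.


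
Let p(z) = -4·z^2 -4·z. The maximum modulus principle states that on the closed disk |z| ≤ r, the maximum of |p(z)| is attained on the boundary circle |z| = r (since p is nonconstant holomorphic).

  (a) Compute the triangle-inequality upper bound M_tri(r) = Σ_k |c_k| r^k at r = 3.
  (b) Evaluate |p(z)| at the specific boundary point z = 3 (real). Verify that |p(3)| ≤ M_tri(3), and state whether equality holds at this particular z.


Coefficients: c_0 = 0, c_1 = -4, c_2 = -4. Radius r = 3.
Part (a). Triangle bound: M_tri(r) = Σ_k |c_k| r^k
  = |0|·3^0 + |-4|·3^1 + |-4|·3^2
  = 0 + 12 + 36 = 48.
This bounds M(r) := max_{|z|=r} |p(z)| from above; equality holds iff all terms c_k z^k can be made to align in phase at a single z on |z|=r.
Part (b). At z = 3 (real, on the circle |z| = r):
  p(3) = (0)·3^0 + (-4)·3^1 + (-4)·3^2 = -48.
  |p(3)| = 48.
Since all nonzero coefficients share the same sign, |p(3)| = 48 = M_tri(3); the triangle bound is attained at z = 3, so in fact M(r) = 48.

M_tri(3) = 48; |p(3)| = 48; equality at z=3: yes.


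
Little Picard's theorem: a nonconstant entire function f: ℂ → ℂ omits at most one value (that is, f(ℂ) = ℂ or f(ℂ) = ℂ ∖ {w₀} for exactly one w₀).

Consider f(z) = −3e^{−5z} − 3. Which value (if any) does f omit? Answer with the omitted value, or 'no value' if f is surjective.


Little Picard bounds the complement of f(ℂ) to at most one point.
e^{−5z} is never zero on ℂ, so -3·e^{−5z} takes every value in ℂ ∖ {0}. Adding -3 shifts the range to ℂ ∖ {-3}. Thus f omits exactly the value -3.

Omitted value: -3.


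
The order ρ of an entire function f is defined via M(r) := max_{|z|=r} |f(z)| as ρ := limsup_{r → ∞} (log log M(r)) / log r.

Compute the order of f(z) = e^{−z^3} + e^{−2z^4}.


Each summand is entire of order 3 and 4 respectively (as in the single-exponential case). The order of a sum is at most the max of the orders, so ρ ≤ 4. For the lower bound: on |z|=r choose arg z so that -2z^4 is real positive; then |e^{-2z^4}| = e^{2r^4} while |e^{-1z^3}| ≤ e^{1r^3} = o(e^{2r^4}). So |f| ≥ e^{2r^4}(1 − o(1)) and ρ ≥ 4. Hence ρ = max(3, 4) = 4.
Therefore ρ = 4.

Order ρ = 4.


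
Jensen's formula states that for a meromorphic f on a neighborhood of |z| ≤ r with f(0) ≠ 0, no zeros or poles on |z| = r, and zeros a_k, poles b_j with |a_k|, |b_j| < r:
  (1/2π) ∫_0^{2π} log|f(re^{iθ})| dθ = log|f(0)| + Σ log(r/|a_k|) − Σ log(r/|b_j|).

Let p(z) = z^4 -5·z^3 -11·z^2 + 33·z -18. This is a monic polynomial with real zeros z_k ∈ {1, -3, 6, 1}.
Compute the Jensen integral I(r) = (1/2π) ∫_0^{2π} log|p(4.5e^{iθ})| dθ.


Zeros: -3, 1, 1, 6; r = 4.5.
Inside |z| < r: -3, 1, 1. Outside (|z| ≥ r): 6.
p(0) = -18, so log|p(0)| = log(18) = 2.8904.
Apply Jensen: I(r) = log|p(0)| + Σ_k log(r/|z_k|), summed over zeros inside |z| < r.
  log(r/|z_k|) for z_k = 1: log(4.5/1) = 1.5041
  log(r/|z_k|) for z_k = -3: log(4.5/3) = 0.4055
  log(r/|z_k|) for z_k = 1: log(4.5/1) = 1.5041
  Outside zeros (6) contribute nothing to the Jensen sum.
Sum over inside zeros: 3.4136.
I(r) = log|p(0)| + (inside sum) = 2.8904 + 3.4136 = 6.3040.
Note: since some zeros are outside |z| ≤ r, the simplified n·log(r) form does NOT apply — only the inside zeros contribute.

I(r) ≈ 6.3040.


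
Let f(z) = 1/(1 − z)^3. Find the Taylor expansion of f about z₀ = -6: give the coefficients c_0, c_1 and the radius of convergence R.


Let w = z − z₀, so z = z₀ + w.
Then 1 − z = 1 − (z₀ + w) = (1 − z₀) − w = 7 − w.
f(z) = 1/(7 − w)^3 = (1/(7)^3) · (1 − w/(7))^{−3}.
By the binomial series (1−u)^{−3} = Σ_{n≥0} C(n+2, 2) u^n for |u|<1, with u = w/(7):
  c_n = C(n+2, 2) / (7)^(n+3).
  c_0 = 1/(7)^3 = 1/343.
  c_1 = 3/(7)^4 = 3/2401.
The series is valid for |w/d| < 1, i.e. |z − z₀| < |d|.
Radius of convergence: R = |1 − z₀| = |7| = 7 (distance from z₀ to the singularity z = 1).

c_0 = 1/343, c_1 = 3/2401; R = 7.


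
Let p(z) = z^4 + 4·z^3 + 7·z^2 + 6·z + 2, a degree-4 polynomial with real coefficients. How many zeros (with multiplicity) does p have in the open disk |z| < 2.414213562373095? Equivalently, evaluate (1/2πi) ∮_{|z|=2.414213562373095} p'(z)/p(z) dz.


The zeros of p are: -1, (-1 + 1i), (-1 - 1i), -1.
Their magnitudes are: 1, 1.414, 1.414, 1.
Zeros with |z| < R = 2.414213562373095: -1, (-1 + 1i), (-1 - 1i), -1.
Count = 4.
By the argument principle, (1/2πi) ∮_{|z|=R} p'(z)/p(z) dz equals exactly this count.

Number of zeros inside |z| < 2.414213562373095: 4.


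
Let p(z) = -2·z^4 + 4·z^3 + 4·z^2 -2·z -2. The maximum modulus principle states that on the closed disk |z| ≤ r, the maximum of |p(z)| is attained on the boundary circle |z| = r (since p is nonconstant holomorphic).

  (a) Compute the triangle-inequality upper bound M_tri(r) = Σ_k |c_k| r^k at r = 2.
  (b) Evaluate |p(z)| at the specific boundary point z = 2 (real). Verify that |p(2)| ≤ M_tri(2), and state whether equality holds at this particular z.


Coefficients: c_0 = -2, c_1 = -2, c_2 = 4, c_3 = 4, c_4 = -2. Radius r = 2.
Part (a). Triangle bound: M_tri(r) = Σ_k |c_k| r^k
  = |-2|·2^0 + |-2|·2^1 + |4|·2^2 + |4|·2^3 + |-2|·2^4
  = 2 + 4 + 16 + 32 + 32 = 86.
This bounds M(r) := max_{|z|=r} |p(z)| from above; equality holds iff all terms c_k z^k can be made to align in phase at a single z on |z|=r.
Part (b). At z = 2 (real, on the circle |z| = r):
  p(2) = (-2)·2^0 + (-2)·2^1 + (4)·2^2 + (4)·2^3 + (-2)·2^4 = 10.
  |p(2)| = 10.
Check: |p(2)| = 10 ≤ 86 = M_tri(2). ✓ Equality does not hold at z = 2 (the coefficients have mixed signs, so the terms do not all align in phase there).

M_tri(2) = 86; |p(2)| = 10; equality at z=2: no.


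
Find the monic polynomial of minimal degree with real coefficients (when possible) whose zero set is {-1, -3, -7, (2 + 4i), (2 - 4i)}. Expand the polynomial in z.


The polynomial is p(z) = ∏_{α ∈ S} (z − α), where S = {-1, -3, -7, (2 + 4i), (2 - 4i)}.
Expanding the product yields: p(z) = z^5 + 7·z^4 + 7·z^3 + 117·z^2 + 536·z + 420.
Note conjugate pairs combine to real quadratics: (z − (2+4i))(z − (2−4i)) = z² − 4z + 20.
The resulting polynomial has degree 5 and real coefficients as required.

p(z) = z^5 + 7·z^4 + 7·z^3 + 117·z^2 + 536·z + 420.


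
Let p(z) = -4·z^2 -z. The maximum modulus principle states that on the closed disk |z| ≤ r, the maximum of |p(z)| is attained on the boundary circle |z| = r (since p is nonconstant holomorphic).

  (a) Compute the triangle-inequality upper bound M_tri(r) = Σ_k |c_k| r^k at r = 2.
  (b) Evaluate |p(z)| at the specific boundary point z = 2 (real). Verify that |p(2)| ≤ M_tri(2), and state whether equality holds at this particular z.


Coefficients: c_0 = 0, c_1 = -1, c_2 = -4. Radius r = 2.
Part (a). Triangle bound: M_tri(r) = Σ_k |c_k| r^k
  = |0|·2^0 + |-1|·2^1 + |-4|·2^2
  = 0 + 2 + 16 = 18.
This bounds M(r) := max_{|z|=r} |p(z)| from above; equality holds iff all terms c_k z^k can be made to align in phase at a single z on |z|=r.
Part (b). At z = 2 (real, on the circle |z| = r):
  p(2) = (0)·2^0 + (-1)·2^1 + (-4)·2^2 = -18.
  |p(2)| = 18.
Since all nonzero coefficients share the same sign, |p(2)| = 18 = M_tri(2); the triangle bound is attained at z = 2, so in fact M(r) = 18.

M_tri(2) = 18; |p(2)| = 18; equality at z=2: yes.


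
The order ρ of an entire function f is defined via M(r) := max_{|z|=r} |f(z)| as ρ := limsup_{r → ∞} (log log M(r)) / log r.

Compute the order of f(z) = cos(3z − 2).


cos(w) is a linear combination of e^{iw} and e^{−iw} (or e^w, e^{−w} in the hyperbolic case), so |cos(w)| ≤ e^{|w|}. With w = 3z − 2, |w| ≤ 3|z| + 2 = 3r + 2 on |z| = r, giving M(r) ≤ e^{3r + 2}, so ρ ≤ 1. On a suitable ray (z = it for sin/cos; z = t for sinh/cosh, t real → ∞), |cos(3z − 2)| grows like e^{3|t|}/2, so ρ ≥ 1. Hence ρ = 1.
Therefore ρ = 1.

Order ρ = 1.


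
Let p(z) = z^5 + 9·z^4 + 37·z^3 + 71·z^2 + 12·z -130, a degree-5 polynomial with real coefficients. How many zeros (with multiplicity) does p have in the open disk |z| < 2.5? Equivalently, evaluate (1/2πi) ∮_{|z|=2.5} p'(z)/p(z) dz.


The zeros of p are: (-3 + 1i), (-3 - 1i), (-2 + 3i), (-2 - 3i), 1.
Their magnitudes are: 3.162, 3.162, 3.606, 3.606, 1.
Zeros with |z| < R = 2.5: 1.
Count = 1.
By the argument principle, (1/2πi) ∮_{|z|=R} p'(z)/p(z) dz equals exactly this count.

Number of zeros inside |z| < 2.5: 1.


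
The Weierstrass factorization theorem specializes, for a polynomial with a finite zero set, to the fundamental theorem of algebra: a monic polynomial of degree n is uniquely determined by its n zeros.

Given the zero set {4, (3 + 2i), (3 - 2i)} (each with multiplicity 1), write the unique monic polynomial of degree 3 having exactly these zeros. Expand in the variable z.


The polynomial is p(z) = ∏_{α ∈ S} (z − α), where S = {4, (3 + 2i), (3 - 2i)}.
Expanding the product yields: p(z) = z^3 -10·z^2 + 37·z -52.
Note conjugate pairs combine to real quadratics: (z − (3+2i))(z − (3−2i)) = z² − 6z + 13.
The resulting polynomial has degree 3 and real coefficients as required.

p(z) = z^3 -10·z^2 + 37·z -52.


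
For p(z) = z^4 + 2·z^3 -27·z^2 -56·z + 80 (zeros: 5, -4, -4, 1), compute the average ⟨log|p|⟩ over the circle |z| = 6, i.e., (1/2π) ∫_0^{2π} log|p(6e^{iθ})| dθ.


Zeros: -4, -4, 1, 5; r = 6.
Inside |z| < r: -4, -4, 1, 5. Outside (|z| ≥ r): ∅.
p(0) = 80, so log|p(0)| = log(80) = 4.3820.
Apply Jensen: I(r) = log|p(0)| + Σ_k log(r/|z_k|), summed over zeros inside |z| < r.
  log(r/|z_k|) for z_k = 5: log(6/5) = 0.1823
  log(r/|z_k|) for z_k = -4: log(6/4) = 0.4055
  log(r/|z_k|) for z_k = -4: log(6/4) = 0.4055
  log(r/|z_k|) for z_k = 1: log(6/1) = 1.7918
Sum over inside zeros: 2.7850.
I(r) = log|p(0)| + (inside sum) = 4.3820 + 2.7850 = 7.1670.
Closed form (all zeros inside, monic): I(r) = n·log(r) = 4·log(6) = 7.1670. ✓

I(r) ≈ 7.1670.


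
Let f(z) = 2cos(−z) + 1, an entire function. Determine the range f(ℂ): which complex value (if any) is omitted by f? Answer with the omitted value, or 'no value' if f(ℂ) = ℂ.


Little Picard bounds the complement of f(ℂ) to at most one point.
cos is entire and surjective onto ℂ: for every w ∈ ℂ, cos(ζ) = w has a solution ζ ∈ ℂ (e.g., via the complex inverse arccos). With ζ = −z this gives z = ζ/(-1). Then 2·cos(−z) takes every value in 2·ℂ = ℂ, and adding 1 is a bijection of ℂ. So f is surjective and omits no value. (Note: only on the real line is cos bounded by [−1, 1].)

Omitted value: no value.


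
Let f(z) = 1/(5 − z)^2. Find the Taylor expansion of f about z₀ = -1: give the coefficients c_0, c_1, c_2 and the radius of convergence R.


Let w = z − z₀, so z = z₀ + w.
Then 5 − z = 5 − (z₀ + w) = (5 − z₀) − w = 6 − w.
f(z) = 1/(6 − w)^2 = (1/(6)^2) · (1 − w/(6))^{−2}.
By the binomial series (1−u)^{−2} = Σ_{n≥0} C(n+1, 1) u^n for |u|<1, with u = w/(6):
  c_n = C(n+1, 1) / (6)^(n+2).
  c_0 = 1/(6)^2 = 1/36.
  c_1 = 2/(6)^3 = 1/108.
  c_2 = 3/(6)^4 = 1/432.
The series is valid for |w/d| < 1, i.e. |z − z₀| < |d|.
Radius of convergence: R = |5 − z₀| = |6| = 6 (distance from z₀ to the singularity z = 5).

c_0 = 1/36, c_1 = 1/108, c_2 = 1/432; R = 6.


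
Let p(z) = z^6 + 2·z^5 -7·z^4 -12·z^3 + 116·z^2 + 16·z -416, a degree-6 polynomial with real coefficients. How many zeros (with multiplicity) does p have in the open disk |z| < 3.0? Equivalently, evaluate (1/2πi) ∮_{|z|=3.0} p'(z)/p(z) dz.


The zeros of p are: 2, (-3 + 2i), (-3 - 2i), -2, (2 + 2i), (2 - 2i).
Their magnitudes are: 2, 3.606, 3.606, 2, 2.828, 2.828.
Zeros with |z| < R = 3.0: 2, -2, (2 + 2i), (2 - 2i).
Count = 4.
By the argument principle, (1/2πi) ∮_{|z|=R} p'(z)/p(z) dz equals exactly this count.

Number of zeros inside |z| < 3.0: 4.


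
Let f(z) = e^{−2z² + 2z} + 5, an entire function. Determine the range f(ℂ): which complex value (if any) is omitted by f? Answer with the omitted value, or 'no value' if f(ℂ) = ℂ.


Little Picard bounds the complement of f(ℂ) to at most one point.
The exponent g(z) = −2z² + 2z is a nonconstant polynomial, hence surjective onto ℂ. So e^{g(z)} takes every value in {e^w : w ∈ ℂ} = ℂ ∖ {0}. Adding 5 shifts the range to ℂ ∖ {5}. f omits exactly 5.

Omitted value: 5.


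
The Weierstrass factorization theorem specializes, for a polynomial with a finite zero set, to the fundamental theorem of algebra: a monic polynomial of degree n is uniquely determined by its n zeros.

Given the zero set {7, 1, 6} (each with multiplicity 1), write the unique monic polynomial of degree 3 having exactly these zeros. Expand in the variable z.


The polynomial is p(z) = ∏_{α ∈ S} (z − α), where S = {7, 1, 6}.
Expanding the product yields: p(z) = z^3 -14·z^2 + 55·z -42.
The resulting polynomial has degree 3 and real coefficients as required.

p(z) = z^3 -14·z^2 + 55·z -42.


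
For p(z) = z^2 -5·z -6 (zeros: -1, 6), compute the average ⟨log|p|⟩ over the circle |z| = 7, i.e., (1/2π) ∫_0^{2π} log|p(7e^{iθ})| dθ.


Zeros: -1, 6; r = 7.
Inside |z| < r: -1, 6. Outside (|z| ≥ r): ∅.
p(0) = -6, so log|p(0)| = log(6) = 1.7918.
Apply Jensen: I(r) = log|p(0)| + Σ_k log(r/|z_k|), summed over zeros inside |z| < r.
  log(r/|z_k|) for z_k = -1: log(7/1) = 1.9459
  log(r/|z_k|) for z_k = 6: log(7/6) = 0.1542
Sum over inside zeros: 2.1001.
I(r) = log|p(0)| + (inside sum) = 1.7918 + 2.1001 = 3.8918.
Closed form (all zeros inside, monic): I(r) = n·log(r) = 2·log(7) = 3.8918. ✓

I(r) ≈ 3.8918.


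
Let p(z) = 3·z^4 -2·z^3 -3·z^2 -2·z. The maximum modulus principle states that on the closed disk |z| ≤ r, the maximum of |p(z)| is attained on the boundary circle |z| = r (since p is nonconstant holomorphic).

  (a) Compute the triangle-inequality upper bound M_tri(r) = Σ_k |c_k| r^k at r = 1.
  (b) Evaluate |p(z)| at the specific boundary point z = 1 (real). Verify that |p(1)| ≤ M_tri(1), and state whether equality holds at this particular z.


Coefficients: c_0 = 0, c_1 = -2, c_2 = -3, c_3 = -2, c_4 = 3. Radius r = 1.
Part (a). Triangle bound: M_tri(r) = Σ_k |c_k| r^k
  = |0|·1^0 + |-2|·1^1 + |-3|·1^2 + |-2|·1^3 + |3|·1^4
  = 0 + 2 + 3 + 2 + 3 = 10.
This bounds M(r) := max_{|z|=r} |p(z)| from above; equality holds iff all terms c_k z^k can be made to align in phase at a single z on |z|=r.
Part (b). At z = 1 (real, on the circle |z| = r):
  p(1) = (0)·1^0 + (-2)·1^1 + (-3)·1^2 + (-2)·1^3 + (3)·1^4 = -4.
  |p(1)| = 4.
Check: |p(1)| = 4 ≤ 10 = M_tri(1). ✓ Equality does not hold at z = 1 (the coefficients have mixed signs, so the terms do not all align in phase there).

M_tri(1) = 10; |p(1)| = 4; equality at z=1: no.


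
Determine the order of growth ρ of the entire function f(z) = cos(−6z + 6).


cos(w) is a linear combination of e^{iw} and e^{−iw} (or e^w, e^{−w} in the hyperbolic case), so |cos(w)| ≤ e^{|w|}. With w = −6z + 6, |w| ≤ 6|z| + 6 = 6r + 6 on |z| = r, giving M(r) ≤ e^{6r + 6}, so ρ ≤ 1. On a suitable ray (z = it for sin/cos; z = t for sinh/cosh, t real → ∞), |cos(−6z + 6)| grows like e^{6|t|}/2, so ρ ≥ 1. Hence ρ = 1.
Therefore ρ = 1.

Order ρ = 1.


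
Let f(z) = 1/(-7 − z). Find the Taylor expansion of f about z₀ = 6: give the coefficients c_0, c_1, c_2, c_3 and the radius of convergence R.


Let w = z − z₀, so z = z₀ + w.
Then -7 − z = -7 − (z₀ + w) = (-7 − z₀) − w = -13 − w.
f(z) = 1/(-13 − w) = (1/(-13)) · 1/(1 − w/(-13)) = Σ_{n≥0} w^n / (-13)^(n+1).
So c_n = 1/(-13)^(n+1):
  c_0 = 1/(-13)^1 = -1/13.
  c_1 = 1/(-13)^2 = 1/169.
  c_2 = 1/(-13)^3 = -1/2197.
  c_3 = 1/(-13)^4 = 1/28561.
The series is valid for |w/d| < 1, i.e. |z − z₀| < |d|.
Radius of convergence: R = |-7 − z₀| = |-13| = 13 (distance from z₀ to the singularity z = -7).

c_0 = -1/13, c_1 = 1/169, c_2 = -1/2197, c_3 = 1/28561; R = 13.
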